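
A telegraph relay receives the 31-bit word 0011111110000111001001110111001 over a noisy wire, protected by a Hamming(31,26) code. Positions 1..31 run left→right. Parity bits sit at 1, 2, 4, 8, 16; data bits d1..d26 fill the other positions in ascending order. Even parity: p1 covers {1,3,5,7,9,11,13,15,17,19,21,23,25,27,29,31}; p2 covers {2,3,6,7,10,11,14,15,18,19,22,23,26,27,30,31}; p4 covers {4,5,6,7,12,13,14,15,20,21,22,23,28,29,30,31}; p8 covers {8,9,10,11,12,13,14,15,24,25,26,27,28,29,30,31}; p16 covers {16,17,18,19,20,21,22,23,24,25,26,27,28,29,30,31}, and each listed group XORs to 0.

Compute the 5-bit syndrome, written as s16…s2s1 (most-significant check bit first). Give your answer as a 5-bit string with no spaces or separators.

s1 (pos 1,3,5,7,9,11,13,15,17,19,21,23,25,27,29,31): 0⊕1⊕1⊕1⊕1⊕0⊕0⊕1⊕0⊕1⊕0⊕1⊕0⊕1⊕0⊕1 = 1
s2 (pos 2,3,6,7,10,11,14,15,18,19,22,23,26,27,30,31): 0⊕1⊕1⊕1⊕0⊕0⊕1⊕1⊕0⊕1⊕1⊕1⊕1⊕1⊕0⊕1 = 1
s4 (pos 4,5,6,7,12,13,14,15,20,21,22,23,28,29,30,31): 1⊕1⊕1⊕1⊕0⊕0⊕1⊕1⊕0⊕0⊕1⊕1⊕1⊕0⊕0⊕1 = 0
s8 (pos 8,9,10,11,12,13,14,15,24,25,26,27,28,29,30,31): 1⊕1⊕0⊕0⊕0⊕0⊕1⊕1⊕1⊕0⊕1⊕1⊕1⊕0⊕0⊕1 = 1
s16 (pos 16,17,18,19,20,21,22,23,24,25,26,27,28,29,30,31): 1⊕0⊕0⊕1⊕0⊕0⊕1⊕1⊕1⊕0⊕1⊕1⊕1⊕0⊕0⊕1 = 1
Syndrome s16…s1 = 11011 → error at position 27.

11011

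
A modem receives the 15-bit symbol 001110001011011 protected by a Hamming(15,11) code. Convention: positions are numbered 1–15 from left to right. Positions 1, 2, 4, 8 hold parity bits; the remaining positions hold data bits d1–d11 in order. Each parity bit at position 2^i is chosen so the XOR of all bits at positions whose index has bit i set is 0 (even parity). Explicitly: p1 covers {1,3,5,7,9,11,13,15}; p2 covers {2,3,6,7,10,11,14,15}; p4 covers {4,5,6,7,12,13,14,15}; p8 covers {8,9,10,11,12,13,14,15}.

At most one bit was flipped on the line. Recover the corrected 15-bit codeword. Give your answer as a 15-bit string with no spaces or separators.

001110001011111

s1 (pos 1,3,5,7,9,11,13,15): 0⊕1⊕1⊕0⊕1⊕1⊕0⊕1 = 1
s2 (pos 2,3,6,7,10,11,14,15): 0⊕1⊕0⊕0⊕0⊕1⊕1⊕1 = 0
s4 (pos 4,5,6,7,12,13,14,15): 1⊕1⊕0⊕0⊕1⊕0⊕1⊕1 = 1
s8 (pos 8,9,10,11,12,13,14,15): 0⊕1⊕0⊕1⊕1⊕0⊕1⊕1 = 1
Syndrome s8…s1 = 1101 → error at position 13.
Flip position 13: 001110001011011 → 001110001011111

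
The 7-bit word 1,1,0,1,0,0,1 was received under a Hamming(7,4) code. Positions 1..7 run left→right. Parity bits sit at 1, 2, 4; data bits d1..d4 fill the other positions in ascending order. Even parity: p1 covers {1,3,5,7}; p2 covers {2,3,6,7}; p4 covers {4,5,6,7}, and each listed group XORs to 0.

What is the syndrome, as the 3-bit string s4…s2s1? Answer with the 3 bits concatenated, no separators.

s1 (pos 1,3,5,7): 1⊕0⊕0⊕1 = 0
s2 (pos 2,3,6,7): 1⊕0⊕0⊕1 = 0
s4 (pos 4,5,6,7): 1⊕0⊕0⊕1 = 0
Syndrome s4…s1 = 000 → no error.

000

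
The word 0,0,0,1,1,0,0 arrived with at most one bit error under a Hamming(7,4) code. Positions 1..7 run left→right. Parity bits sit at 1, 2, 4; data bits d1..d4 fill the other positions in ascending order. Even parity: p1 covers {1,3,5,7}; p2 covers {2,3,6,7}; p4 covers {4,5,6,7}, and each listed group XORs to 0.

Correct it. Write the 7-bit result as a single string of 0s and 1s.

1001100

s1 (pos 1,3,5,7): 0⊕0⊕1⊕0 = 1
s2 (pos 2,3,6,7): 0⊕0⊕0⊕0 = 0
s4 (pos 4,5,6,7): 1⊕1⊕0⊕0 = 0
Syndrome s4…s1 = 001 → error at position 1.
Flip position 1: 0001100 → 1001100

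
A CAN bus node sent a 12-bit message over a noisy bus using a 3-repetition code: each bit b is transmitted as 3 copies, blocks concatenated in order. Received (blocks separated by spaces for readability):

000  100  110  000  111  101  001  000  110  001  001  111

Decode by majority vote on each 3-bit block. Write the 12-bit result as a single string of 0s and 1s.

Block 1 (000): 0 ones → 0
Block 2 (100): 1 one → 0
Block 3 (110): 2 ones → 1
Block 4 (000): 0 ones → 0
Block 5 (111): 3 ones → 1
Block 6 (101): 2 ones → 1
Block 7 (001): 1 one → 0
Block 8 (000): 0 ones → 0
Block 9 (110): 2 ones → 1
Block 10 (001): 1 one → 0
Block 11 (001): 1 one → 0
Block 12 (111): 3 ones → 1

001011001001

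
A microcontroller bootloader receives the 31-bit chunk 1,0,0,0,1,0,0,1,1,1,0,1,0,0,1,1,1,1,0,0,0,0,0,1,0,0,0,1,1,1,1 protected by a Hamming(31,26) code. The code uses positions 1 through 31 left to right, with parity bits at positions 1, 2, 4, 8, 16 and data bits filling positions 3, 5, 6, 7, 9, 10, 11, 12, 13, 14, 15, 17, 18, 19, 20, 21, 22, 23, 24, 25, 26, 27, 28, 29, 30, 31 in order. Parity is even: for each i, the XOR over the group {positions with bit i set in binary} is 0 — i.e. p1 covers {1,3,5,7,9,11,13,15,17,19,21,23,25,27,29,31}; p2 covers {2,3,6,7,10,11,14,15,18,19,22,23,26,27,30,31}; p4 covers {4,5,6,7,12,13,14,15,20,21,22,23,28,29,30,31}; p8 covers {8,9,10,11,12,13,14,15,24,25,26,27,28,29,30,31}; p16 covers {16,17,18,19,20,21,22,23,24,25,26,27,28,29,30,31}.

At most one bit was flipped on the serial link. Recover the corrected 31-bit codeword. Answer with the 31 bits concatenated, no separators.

s1 (pos 1,3,5,7,9,11,13,15,17,19,21,23,25,27,29,31): 1⊕0⊕1⊕0⊕1⊕0⊕0⊕1⊕1⊕0⊕0⊕0⊕0⊕0⊕1⊕1 = 1
s2 (pos 2,3,6,7,10,11,14,15,18,19,22,23,26,27,30,31): 0⊕0⊕0⊕0⊕1⊕0⊕0⊕1⊕1⊕0⊕0⊕0⊕0⊕0⊕1⊕1 = 1
s4 (pos 4,5,6,7,12,13,14,15,20,21,22,23,28,29,30,31): 0⊕1⊕0⊕0⊕1⊕0⊕0⊕1⊕0⊕0⊕0⊕0⊕1⊕1⊕1⊕1 = 1
s8 (pos 8,9,10,11,12,13,14,15,24,25,26,27,28,29,30,31): 1⊕1⊕1⊕0⊕1⊕0⊕0⊕1⊕1⊕0⊕0⊕0⊕1⊕1⊕1⊕1 = 0
s16 (pos 16,17,18,19,20,21,22,23,24,25,26,27,28,29,30,31): 1⊕1⊕1⊕0⊕0⊕0⊕0⊕0⊕1⊕0⊕0⊕0⊕1⊕1⊕1⊕1 = 0
Syndrome s16…s1 = 00111 → error at position 7.
Flip position 7: 1000100111010011110000010001111 → 1000101111010011110000010001111

1000101111010011110000010001111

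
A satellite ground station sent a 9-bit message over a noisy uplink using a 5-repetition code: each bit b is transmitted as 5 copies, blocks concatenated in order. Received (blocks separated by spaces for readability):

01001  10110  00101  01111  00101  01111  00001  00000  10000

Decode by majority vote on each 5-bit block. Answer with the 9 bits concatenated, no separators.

Block 1 (01001): 2 ones → 0
Block 2 (10110): 3 ones → 1
Block 3 (00101): 2 ones → 0
Block 4 (01111): 4 ones → 1
Block 5 (00101): 2 ones → 0
Block 6 (01111): 4 ones → 1
Block 7 (00001): 1 one → 0
Block 8 (00000): 0 ones → 0
Block 9 (10000): 1 one → 0

010101000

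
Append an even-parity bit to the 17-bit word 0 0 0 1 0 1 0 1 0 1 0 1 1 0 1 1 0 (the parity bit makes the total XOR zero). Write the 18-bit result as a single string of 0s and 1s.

XOR of the 17 data bits: 0⊕0⊕0⊕1⊕0⊕1⊕0⊕1⊕0⊕1⊕0⊕1⊕1⊕0⊕1⊕1⊕0 = 0
Parity bit = 0 (so all 18 bits XOR to 0).

000101010101101100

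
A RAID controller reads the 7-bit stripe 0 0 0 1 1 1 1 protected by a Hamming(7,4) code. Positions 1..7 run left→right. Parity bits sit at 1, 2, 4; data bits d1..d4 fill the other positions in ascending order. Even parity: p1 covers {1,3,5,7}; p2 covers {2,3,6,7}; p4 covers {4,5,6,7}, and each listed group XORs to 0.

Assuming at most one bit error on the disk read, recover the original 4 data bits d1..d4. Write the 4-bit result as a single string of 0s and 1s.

s1 (pos 1,3,5,7): 0⊕0⊕1⊕1 = 0
s2 (pos 2,3,6,7): 0⊕0⊕1⊕1 = 0
s4 (pos 4,5,6,7): 1⊕1⊕1⊕1 = 0
Syndrome s4…s1 = 000 → no error.
Read data bits from positions 3,5,6,7: 0111

0111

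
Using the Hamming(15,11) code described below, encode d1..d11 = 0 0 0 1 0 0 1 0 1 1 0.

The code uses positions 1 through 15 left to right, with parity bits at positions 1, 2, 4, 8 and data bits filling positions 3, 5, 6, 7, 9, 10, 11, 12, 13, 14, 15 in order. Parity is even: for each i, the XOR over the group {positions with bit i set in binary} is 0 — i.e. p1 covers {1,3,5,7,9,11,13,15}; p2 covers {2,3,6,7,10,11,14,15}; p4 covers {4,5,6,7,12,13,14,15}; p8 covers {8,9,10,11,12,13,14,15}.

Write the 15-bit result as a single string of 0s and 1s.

Place data at non-parity positions: p1 p2 0 p4 0 0 1 p8 0 0 1 0 1 1 0
p1 (pos 1,3,5,7,9,11,13,15): XOR of data positions = 0⊕0⊕1⊕0⊕1⊕1⊕0 = 1
p2 (pos 2,3,6,7,10,11,14,15): XOR of data positions = 0⊕0⊕1⊕0⊕1⊕1⊕0 = 1
p4 (pos 4,5,6,7,12,13,14,15): XOR of data positions = 0⊕0⊕1⊕0⊕1⊕1⊕0 = 1
p8 (pos 8,9,10,11,12,13,14,15): XOR of data positions = 0⊕0⊕1⊕0⊕1⊕1⊕0 = 1
Codeword: 110100110010110

110100110010110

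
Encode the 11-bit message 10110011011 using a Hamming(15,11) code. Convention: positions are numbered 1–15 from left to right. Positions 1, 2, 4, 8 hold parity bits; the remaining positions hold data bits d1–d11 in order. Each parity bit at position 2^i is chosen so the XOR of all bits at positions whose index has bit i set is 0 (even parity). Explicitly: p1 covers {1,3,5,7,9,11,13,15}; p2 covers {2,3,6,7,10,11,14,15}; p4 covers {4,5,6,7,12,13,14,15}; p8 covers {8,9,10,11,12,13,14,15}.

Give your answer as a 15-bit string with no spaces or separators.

001101100011011

Place data at non-parity positions: p1 p2 1 p4 0 1 1 p8 0 0 1 1 0 1 1
p1 (pos 1,3,5,7,9,11,13,15): XOR of data positions = 1⊕0⊕1⊕0⊕1⊕0⊕1 = 0
p2 (pos 2,3,6,7,10,11,14,15): XOR of data positions = 1⊕1⊕1⊕0⊕1⊕1⊕1 = 0
p4 (pos 4,5,6,7,12,13,14,15): XOR of data positions = 0⊕1⊕1⊕1⊕0⊕1⊕1 = 1
p8 (pos 8,9,10,11,12,13,14,15): XOR of data positions = 0⊕0⊕1⊕1⊕0⊕1⊕1 = 0
Codeword: 001101100011011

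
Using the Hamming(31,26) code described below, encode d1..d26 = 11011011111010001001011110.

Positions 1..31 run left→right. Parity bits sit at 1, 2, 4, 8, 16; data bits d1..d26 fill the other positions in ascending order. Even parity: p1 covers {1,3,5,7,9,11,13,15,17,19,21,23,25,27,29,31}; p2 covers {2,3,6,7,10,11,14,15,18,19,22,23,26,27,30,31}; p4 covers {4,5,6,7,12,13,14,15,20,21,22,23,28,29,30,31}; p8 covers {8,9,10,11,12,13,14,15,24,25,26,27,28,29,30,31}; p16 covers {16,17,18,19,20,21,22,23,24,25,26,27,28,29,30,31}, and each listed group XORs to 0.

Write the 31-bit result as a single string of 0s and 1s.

Place data at non-parity positions: p1 p2 1 p4 1 0 1 p8 1 0 1 1 1 1 1 p16 0 1 0 0 0 1 0 0 1 0 1 1 1 1 0
p1 (pos 1,3,5,7,9,11,13,15,17,19,21,23,25,27,29,31): XOR of data positions = 1⊕1⊕1⊕1⊕1⊕1⊕1⊕0⊕0⊕0⊕0⊕1⊕1⊕1⊕0 = 0
p2 (pos 2,3,6,7,10,11,14,15,18,19,22,23,26,27,30,31): XOR of data positions = 1⊕0⊕1⊕0⊕1⊕1⊕1⊕1⊕0⊕1⊕0⊕0⊕1⊕1⊕0 = 1
p4 (pos 4,5,6,7,12,13,14,15,20,21,22,23,28,29,30,31): XOR of data positions = 1⊕0⊕1⊕1⊕1⊕1⊕1⊕0⊕0⊕1⊕0⊕1⊕1⊕1⊕0 = 0
p8 (pos 8,9,10,11,12,13,14,15,24,25,26,27,28,29,30,31): XOR of data positions = 1⊕0⊕1⊕1⊕1⊕1⊕1⊕0⊕1⊕0⊕1⊕1⊕1⊕1⊕0 = 1
p16 (pos 16,17,18,19,20,21,22,23,24,25,26,27,28,29,30,31): XOR of data positions = 0⊕1⊕0⊕0⊕0⊕1⊕0⊕0⊕1⊕0⊕1⊕1⊕1⊕1⊕0 = 1
Codeword: 0110101110111111010001001011110

0110101110111111010001001011110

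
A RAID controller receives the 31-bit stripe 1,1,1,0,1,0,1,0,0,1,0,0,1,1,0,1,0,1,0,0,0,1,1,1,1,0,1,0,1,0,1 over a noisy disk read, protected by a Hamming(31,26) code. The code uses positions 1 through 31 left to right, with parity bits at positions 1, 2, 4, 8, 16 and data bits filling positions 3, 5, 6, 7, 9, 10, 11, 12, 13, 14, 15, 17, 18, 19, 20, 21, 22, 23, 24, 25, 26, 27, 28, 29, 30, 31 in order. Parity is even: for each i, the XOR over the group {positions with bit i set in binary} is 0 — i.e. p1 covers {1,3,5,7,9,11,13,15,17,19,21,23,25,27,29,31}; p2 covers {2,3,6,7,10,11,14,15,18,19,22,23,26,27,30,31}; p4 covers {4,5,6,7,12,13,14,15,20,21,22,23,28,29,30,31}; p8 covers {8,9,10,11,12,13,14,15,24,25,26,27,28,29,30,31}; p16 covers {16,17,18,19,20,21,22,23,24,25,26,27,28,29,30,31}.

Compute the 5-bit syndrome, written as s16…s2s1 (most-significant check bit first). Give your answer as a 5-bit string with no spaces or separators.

s1 (pos 1,3,5,7,9,11,13,15,17,19,21,23,25,27,29,31): 1⊕1⊕1⊕1⊕0⊕0⊕1⊕0⊕0⊕0⊕0⊕1⊕1⊕1⊕1⊕1 = 0
s2 (pos 2,3,6,7,10,11,14,15,18,19,22,23,26,27,30,31): 1⊕1⊕0⊕1⊕1⊕0⊕1⊕0⊕1⊕0⊕1⊕1⊕0⊕1⊕0⊕1 = 0
s4 (pos 4,5,6,7,12,13,14,15,20,21,22,23,28,29,30,31): 0⊕1⊕0⊕1⊕0⊕1⊕1⊕0⊕0⊕0⊕1⊕1⊕0⊕1⊕0⊕1 = 0
s8 (pos 8,9,10,11,12,13,14,15,24,25,26,27,28,29,30,31): 0⊕0⊕1⊕0⊕0⊕1⊕1⊕0⊕1⊕1⊕0⊕1⊕0⊕1⊕0⊕1 = 0
s16 (pos 16,17,18,19,20,21,22,23,24,25,26,27,28,29,30,31): 1⊕0⊕1⊕0⊕0⊕0⊕1⊕1⊕1⊕1⊕0⊕1⊕0⊕1⊕0⊕1 = 1
Syndrome s16…s1 = 10000 → error at position 16.

10000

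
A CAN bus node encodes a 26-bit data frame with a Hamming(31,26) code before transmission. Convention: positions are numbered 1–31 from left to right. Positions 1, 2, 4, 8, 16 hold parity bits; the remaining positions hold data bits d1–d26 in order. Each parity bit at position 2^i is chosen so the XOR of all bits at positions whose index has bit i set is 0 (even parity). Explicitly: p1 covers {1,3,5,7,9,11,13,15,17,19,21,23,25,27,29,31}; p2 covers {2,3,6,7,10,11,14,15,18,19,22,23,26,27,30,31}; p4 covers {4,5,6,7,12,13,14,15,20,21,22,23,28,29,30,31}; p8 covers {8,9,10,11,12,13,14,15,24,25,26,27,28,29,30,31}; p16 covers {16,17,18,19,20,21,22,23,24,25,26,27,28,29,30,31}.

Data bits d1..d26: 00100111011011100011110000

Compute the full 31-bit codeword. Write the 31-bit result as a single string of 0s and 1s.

Place data at non-parity positions: p1 p2 0 p4 0 1 0 p8 0 1 1 1 0 1 1 p16 0 1 1 1 0 0 0 1 1 1 1 0 0 0 0
p1 (pos 1,3,5,7,9,11,13,15,17,19,21,23,25,27,29,31): XOR of data positions = 0⊕0⊕0⊕0⊕1⊕0⊕1⊕0⊕1⊕0⊕0⊕1⊕1⊕0⊕0 = 1
p2 (pos 2,3,6,7,10,11,14,15,18,19,22,23,26,27,30,31): XOR of data positions = 0⊕1⊕0⊕1⊕1⊕1⊕1⊕1⊕1⊕0⊕0⊕1⊕1⊕0⊕0 = 1
p4 (pos 4,5,6,7,12,13,14,15,20,21,22,23,28,29,30,31): XOR of data positions = 0⊕1⊕0⊕1⊕0⊕1⊕1⊕1⊕0⊕0⊕0⊕0⊕0⊕0⊕0 = 1
p8 (pos 8,9,10,11,12,13,14,15,24,25,26,27,28,29,30,31): XOR of data positions = 0⊕1⊕1⊕1⊕0⊕1⊕1⊕1⊕1⊕1⊕1⊕0⊕0⊕0⊕0 = 1
p16 (pos 16,17,18,19,20,21,22,23,24,25,26,27,28,29,30,31): XOR of data positions = 0⊕1⊕1⊕1⊕0⊕0⊕0⊕1⊕1⊕1⊕1⊕0⊕0⊕0⊕0 = 1
Codeword: 1101010101110111011100011110000

1101010101110111011100011110000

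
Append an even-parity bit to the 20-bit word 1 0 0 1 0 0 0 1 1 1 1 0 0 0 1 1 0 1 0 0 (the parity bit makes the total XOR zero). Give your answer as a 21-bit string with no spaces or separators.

100100011110001101001

XOR of the 20 data bits: 1⊕0⊕0⊕1⊕0⊕0⊕0⊕1⊕1⊕1⊕1⊕0⊕0⊕0⊕1⊕1⊕0⊕1⊕0⊕0 = 1
Parity bit = 1 (so all 21 bits XOR to 0).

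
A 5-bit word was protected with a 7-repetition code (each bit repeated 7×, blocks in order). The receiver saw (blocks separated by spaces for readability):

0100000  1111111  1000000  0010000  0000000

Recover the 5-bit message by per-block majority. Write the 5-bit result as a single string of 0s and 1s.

01000

Block 1 (0100000): 1 one → 0
Block 2 (1111111): 7 ones → 1
Block 3 (1000000): 1 one → 0
Block 4 (0010000): 1 one → 0
Block 5 (0000000): 0 ones → 0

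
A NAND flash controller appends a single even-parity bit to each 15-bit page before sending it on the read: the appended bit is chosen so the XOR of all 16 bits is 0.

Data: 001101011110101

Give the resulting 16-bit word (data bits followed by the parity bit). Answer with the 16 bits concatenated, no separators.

0011010111101011

XOR of the 15 data bits: 0⊕0⊕1⊕1⊕0⊕1⊕0⊕1⊕1⊕1⊕1⊕0⊕1⊕0⊕1 = 1
Parity bit = 1 (so all 16 bits XOR to 0).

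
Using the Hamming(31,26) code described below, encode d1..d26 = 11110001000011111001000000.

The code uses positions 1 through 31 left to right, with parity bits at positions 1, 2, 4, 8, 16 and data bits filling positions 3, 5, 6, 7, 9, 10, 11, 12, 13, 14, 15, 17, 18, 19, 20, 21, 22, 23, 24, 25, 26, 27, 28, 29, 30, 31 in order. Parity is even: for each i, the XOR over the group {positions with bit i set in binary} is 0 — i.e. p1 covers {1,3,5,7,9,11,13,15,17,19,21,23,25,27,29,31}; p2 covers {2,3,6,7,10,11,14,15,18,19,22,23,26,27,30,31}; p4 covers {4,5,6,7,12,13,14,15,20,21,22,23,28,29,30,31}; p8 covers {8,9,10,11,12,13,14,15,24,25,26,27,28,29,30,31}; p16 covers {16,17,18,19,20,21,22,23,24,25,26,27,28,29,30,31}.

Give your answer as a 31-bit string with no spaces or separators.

Place data at non-parity positions: p1 p2 1 p4 1 1 1 p8 0 0 0 1 0 0 0 p16 0 1 1 1 1 1 0 0 1 0 0 0 0 0 0
p1 (pos 1,3,5,7,9,11,13,15,17,19,21,23,25,27,29,31): XOR of data positions = 1⊕1⊕1⊕0⊕0⊕0⊕0⊕0⊕1⊕1⊕0⊕1⊕0⊕0⊕0 = 0
p2 (pos 2,3,6,7,10,11,14,15,18,19,22,23,26,27,30,31): XOR of data positions = 1⊕1⊕1⊕0⊕0⊕0⊕0⊕1⊕1⊕1⊕0⊕0⊕0⊕0⊕0 = 0
p4 (pos 4,5,6,7,12,13,14,15,20,21,22,23,28,29,30,31): XOR of data positions = 1⊕1⊕1⊕1⊕0⊕0⊕0⊕1⊕1⊕1⊕0⊕0⊕0⊕0⊕0 = 1
p8 (pos 8,9,10,11,12,13,14,15,24,25,26,27,28,29,30,31): XOR of data positions = 0⊕0⊕0⊕1⊕0⊕0⊕0⊕0⊕1⊕0⊕0⊕0⊕0⊕0⊕0 = 0
p16 (pos 16,17,18,19,20,21,22,23,24,25,26,27,28,29,30,31): XOR of data positions = 0⊕1⊕1⊕1⊕1⊕1⊕0⊕0⊕1⊕0⊕0⊕0⊕0⊕0⊕0 = 0
Codeword: 0011111000010000011111001000000

0011111000010000011111001000000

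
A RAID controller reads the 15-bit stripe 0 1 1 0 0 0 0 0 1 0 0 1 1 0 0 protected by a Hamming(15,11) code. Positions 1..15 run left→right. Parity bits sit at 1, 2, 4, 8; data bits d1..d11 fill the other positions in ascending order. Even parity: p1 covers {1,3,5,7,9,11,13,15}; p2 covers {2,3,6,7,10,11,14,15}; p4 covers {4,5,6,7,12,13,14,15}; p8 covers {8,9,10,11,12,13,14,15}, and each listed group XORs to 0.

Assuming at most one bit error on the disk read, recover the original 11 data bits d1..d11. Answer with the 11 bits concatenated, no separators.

10000001100

s1 (pos 1,3,5,7,9,11,13,15): 0⊕1⊕0⊕0⊕1⊕0⊕1⊕0 = 1
s2 (pos 2,3,6,7,10,11,14,15): 1⊕1⊕0⊕0⊕0⊕0⊕0⊕0 = 0
s4 (pos 4,5,6,7,12,13,14,15): 0⊕0⊕0⊕0⊕1⊕1⊕0⊕0 = 0
s8 (pos 8,9,10,11,12,13,14,15): 0⊕1⊕0⊕0⊕1⊕1⊕0⊕0 = 1
Syndrome s8…s1 = 1001 → error at position 9.
Flip position 9: 011000001001100 → 011000000001100
Read data bits from positions 3,5,6,7,9,10,11,12,13,14,15: 10000001100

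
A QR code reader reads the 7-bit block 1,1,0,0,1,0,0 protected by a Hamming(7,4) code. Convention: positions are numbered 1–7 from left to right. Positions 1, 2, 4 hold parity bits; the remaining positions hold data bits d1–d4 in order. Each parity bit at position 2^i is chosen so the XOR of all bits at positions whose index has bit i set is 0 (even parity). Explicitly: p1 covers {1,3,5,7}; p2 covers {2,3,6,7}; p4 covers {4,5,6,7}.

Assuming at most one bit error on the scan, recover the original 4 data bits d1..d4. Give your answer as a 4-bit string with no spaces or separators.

s1 (pos 1,3,5,7): 1⊕0⊕1⊕0 = 0
s2 (pos 2,3,6,7): 1⊕0⊕0⊕0 = 1
s4 (pos 4,5,6,7): 0⊕1⊕0⊕0 = 1
Syndrome s4…s1 = 110 → error at position 6.
Flip position 6: 1100100 → 1100110
Read data bits from positions 3,5,6,7: 0110

0110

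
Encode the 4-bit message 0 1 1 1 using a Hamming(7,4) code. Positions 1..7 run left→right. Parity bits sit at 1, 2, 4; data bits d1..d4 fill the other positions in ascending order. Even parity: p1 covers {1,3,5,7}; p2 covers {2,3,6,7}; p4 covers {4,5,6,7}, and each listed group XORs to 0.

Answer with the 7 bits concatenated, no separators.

Place data at non-parity positions: p1 p2 0 p4 1 1 1
p1 (pos 1,3,5,7): XOR of data positions = 0⊕1⊕1 = 0
p2 (pos 2,3,6,7): XOR of data positions = 0⊕1⊕1 = 0
p4 (pos 4,5,6,7): XOR of data positions = 1⊕1⊕1 = 1
Codeword: 0001111

0001111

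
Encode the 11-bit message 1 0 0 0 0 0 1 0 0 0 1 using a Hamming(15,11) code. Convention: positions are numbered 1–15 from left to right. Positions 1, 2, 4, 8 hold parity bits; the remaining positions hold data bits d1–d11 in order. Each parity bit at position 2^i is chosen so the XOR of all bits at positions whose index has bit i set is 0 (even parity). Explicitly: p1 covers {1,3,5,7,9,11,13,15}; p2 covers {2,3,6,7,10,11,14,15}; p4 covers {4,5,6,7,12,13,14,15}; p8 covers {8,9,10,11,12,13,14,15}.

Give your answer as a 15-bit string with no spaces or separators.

111100000010001

Place data at non-parity positions: p1 p2 1 p4 0 0 0 p8 0 0 1 0 0 0 1
p1 (pos 1,3,5,7,9,11,13,15): XOR of data positions = 1⊕0⊕0⊕0⊕1⊕0⊕1 = 1
p2 (pos 2,3,6,7,10,11,14,15): XOR of data positions = 1⊕0⊕0⊕0⊕1⊕0⊕1 = 1
p4 (pos 4,5,6,7,12,13,14,15): XOR of data positions = 0⊕0⊕0⊕0⊕0⊕0⊕1 = 1
p8 (pos 8,9,10,11,12,13,14,15): XOR of data positions = 0⊕0⊕1⊕0⊕0⊕0⊕1 = 0
Codeword: 111100000010001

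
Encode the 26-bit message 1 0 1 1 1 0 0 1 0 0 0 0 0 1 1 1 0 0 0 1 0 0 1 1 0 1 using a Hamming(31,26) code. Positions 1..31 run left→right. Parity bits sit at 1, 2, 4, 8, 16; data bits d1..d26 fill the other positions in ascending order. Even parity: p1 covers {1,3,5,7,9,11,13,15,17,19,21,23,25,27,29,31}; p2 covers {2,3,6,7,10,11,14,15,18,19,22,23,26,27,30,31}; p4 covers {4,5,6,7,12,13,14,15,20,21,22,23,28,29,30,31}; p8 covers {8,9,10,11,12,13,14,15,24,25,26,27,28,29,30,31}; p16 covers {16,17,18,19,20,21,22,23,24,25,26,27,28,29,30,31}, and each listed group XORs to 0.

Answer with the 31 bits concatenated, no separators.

0110011010010001001110001001101

Place data at non-parity positions: p1 p2 1 p4 0 1 1 p8 1 0 0 1 0 0 0 p16 0 0 1 1 1 0 0 0 1 0 0 1 1 0 1
p1 (pos 1,3,5,7,9,11,13,15,17,19,21,23,25,27,29,31): XOR of data positions = 1⊕0⊕1⊕1⊕0⊕0⊕0⊕0⊕1⊕1⊕0⊕1⊕0⊕1⊕1 = 0
p2 (pos 2,3,6,7,10,11,14,15,18,19,22,23,26,27,30,31): XOR of data positions = 1⊕1⊕1⊕0⊕0⊕0⊕0⊕0⊕1⊕0⊕0⊕0⊕0⊕0⊕1 = 1
p4 (pos 4,5,6,7,12,13,14,15,20,21,22,23,28,29,30,31): XOR of data positions = 0⊕1⊕1⊕1⊕0⊕0⊕0⊕1⊕1⊕0⊕0⊕1⊕1⊕0⊕1 = 0
p8 (pos 8,9,10,11,12,13,14,15,24,25,26,27,28,29,30,31): XOR of data positions = 1⊕0⊕0⊕1⊕0⊕0⊕0⊕0⊕1⊕0⊕0⊕1⊕1⊕0⊕1 = 0
p16 (pos 16,17,18,19,20,21,22,23,24,25,26,27,28,29,30,31): XOR of data positions = 0⊕0⊕1⊕1⊕1⊕0⊕0⊕0⊕1⊕0⊕0⊕1⊕1⊕0⊕1 = 1
Codeword: 0110011010010001001110001001101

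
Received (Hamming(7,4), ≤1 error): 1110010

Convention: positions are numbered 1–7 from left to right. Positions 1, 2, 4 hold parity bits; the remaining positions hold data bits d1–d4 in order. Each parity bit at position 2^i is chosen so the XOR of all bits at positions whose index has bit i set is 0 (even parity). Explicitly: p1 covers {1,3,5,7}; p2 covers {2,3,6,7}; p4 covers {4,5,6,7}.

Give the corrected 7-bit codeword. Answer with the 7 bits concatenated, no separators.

1110000

s1 (pos 1,3,5,7): 1⊕1⊕0⊕0 = 0
s2 (pos 2,3,6,7): 1⊕1⊕1⊕0 = 1
s4 (pos 4,5,6,7): 0⊕0⊕1⊕0 = 1
Syndrome s4…s1 = 110 → error at position 6.
Flip position 6: 1110010 → 1110000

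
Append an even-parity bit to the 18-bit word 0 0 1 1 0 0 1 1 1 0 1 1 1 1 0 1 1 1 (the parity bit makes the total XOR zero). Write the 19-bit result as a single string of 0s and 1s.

XOR of the 18 data bits: 0⊕0⊕1⊕1⊕0⊕0⊕1⊕1⊕1⊕0⊕1⊕1⊕1⊕1⊕0⊕1⊕1⊕1 = 0
Parity bit = 0 (so all 19 bits XOR to 0).

0011001110111101110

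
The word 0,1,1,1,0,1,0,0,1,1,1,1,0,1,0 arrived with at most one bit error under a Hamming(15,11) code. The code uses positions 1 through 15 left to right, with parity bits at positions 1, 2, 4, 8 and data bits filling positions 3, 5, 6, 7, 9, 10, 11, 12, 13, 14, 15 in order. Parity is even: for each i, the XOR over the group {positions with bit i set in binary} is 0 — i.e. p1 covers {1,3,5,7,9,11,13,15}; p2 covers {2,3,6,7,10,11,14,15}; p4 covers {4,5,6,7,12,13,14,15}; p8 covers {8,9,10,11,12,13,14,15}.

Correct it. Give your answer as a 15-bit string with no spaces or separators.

011101000111010

s1 (pos 1,3,5,7,9,11,13,15): 0⊕1⊕0⊕0⊕1⊕1⊕0⊕0 = 1
s2 (pos 2,3,6,7,10,11,14,15): 1⊕1⊕1⊕0⊕1⊕1⊕1⊕0 = 0
s4 (pos 4,5,6,7,12,13,14,15): 1⊕0⊕1⊕0⊕1⊕0⊕1⊕0 = 0
s8 (pos 8,9,10,11,12,13,14,15): 0⊕1⊕1⊕1⊕1⊕0⊕1⊕0 = 1
Syndrome s8…s1 = 1001 → error at position 9.
Flip position 9: 011101001111010 → 011101000111010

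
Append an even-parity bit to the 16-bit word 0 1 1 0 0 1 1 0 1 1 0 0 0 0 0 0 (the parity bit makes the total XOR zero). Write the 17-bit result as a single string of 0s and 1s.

XOR of the 16 data bits: 0⊕1⊕1⊕0⊕0⊕1⊕1⊕0⊕1⊕1⊕0⊕0⊕0⊕0⊕0⊕0 = 0
Parity bit = 0 (so all 17 bits XOR to 0).

01100110110000000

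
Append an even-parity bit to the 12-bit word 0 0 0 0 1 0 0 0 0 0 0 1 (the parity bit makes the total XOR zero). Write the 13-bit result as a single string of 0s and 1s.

0000100000010

XOR of the 12 data bits: 0⊕0⊕0⊕0⊕1⊕0⊕0⊕0⊕0⊕0⊕0⊕1 = 0
Parity bit = 0 (so all 13 bits XOR to 0).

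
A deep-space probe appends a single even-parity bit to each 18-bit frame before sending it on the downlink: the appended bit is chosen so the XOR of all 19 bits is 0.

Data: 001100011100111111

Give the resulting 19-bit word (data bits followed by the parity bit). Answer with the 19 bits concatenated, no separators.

XOR of the 18 data bits: 0⊕0⊕1⊕1⊕0⊕0⊕0⊕1⊕1⊕1⊕0⊕0⊕1⊕1⊕1⊕1⊕1⊕1 = 1
Parity bit = 1 (so all 19 bits XOR to 0).

0011000111001111111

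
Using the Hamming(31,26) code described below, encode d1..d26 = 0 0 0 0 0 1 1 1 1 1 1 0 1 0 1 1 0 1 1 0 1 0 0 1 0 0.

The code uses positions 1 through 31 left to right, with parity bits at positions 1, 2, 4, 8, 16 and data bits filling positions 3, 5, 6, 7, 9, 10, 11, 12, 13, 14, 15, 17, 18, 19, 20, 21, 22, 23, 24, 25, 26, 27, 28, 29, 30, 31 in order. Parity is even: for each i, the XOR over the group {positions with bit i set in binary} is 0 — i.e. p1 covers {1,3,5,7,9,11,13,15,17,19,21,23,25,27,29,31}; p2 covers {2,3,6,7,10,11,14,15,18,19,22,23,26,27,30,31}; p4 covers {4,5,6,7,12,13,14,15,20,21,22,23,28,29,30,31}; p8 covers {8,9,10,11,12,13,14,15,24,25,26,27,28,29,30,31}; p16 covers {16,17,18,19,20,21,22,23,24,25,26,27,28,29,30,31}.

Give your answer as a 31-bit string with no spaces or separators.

Place data at non-parity positions: p1 p2 0 p4 0 0 0 p8 0 1 1 1 1 1 1 p16 0 1 0 1 1 0 1 1 0 1 0 0 1 0 0
p1 (pos 1,3,5,7,9,11,13,15,17,19,21,23,25,27,29,31): XOR of data positions = 0⊕0⊕0⊕0⊕1⊕1⊕1⊕0⊕0⊕1⊕1⊕0⊕0⊕1⊕0 = 0
p2 (pos 2,3,6,7,10,11,14,15,18,19,22,23,26,27,30,31): XOR of data positions = 0⊕0⊕0⊕1⊕1⊕1⊕1⊕1⊕0⊕0⊕1⊕1⊕0⊕0⊕0 = 1
p4 (pos 4,5,6,7,12,13,14,15,20,21,22,23,28,29,30,31): XOR of data positions = 0⊕0⊕0⊕1⊕1⊕1⊕1⊕1⊕1⊕0⊕1⊕0⊕1⊕0⊕0 = 0
p8 (pos 8,9,10,11,12,13,14,15,24,25,26,27,28,29,30,31): XOR of data positions = 0⊕1⊕1⊕1⊕1⊕1⊕1⊕1⊕0⊕1⊕0⊕0⊕1⊕0⊕0 = 1
p16 (pos 16,17,18,19,20,21,22,23,24,25,26,27,28,29,30,31): XOR of data positions = 0⊕1⊕0⊕1⊕1⊕0⊕1⊕1⊕0⊕1⊕0⊕0⊕1⊕0⊕0 = 1
Codeword: 0100000101111111010110110100100

0100000101111111010110110100100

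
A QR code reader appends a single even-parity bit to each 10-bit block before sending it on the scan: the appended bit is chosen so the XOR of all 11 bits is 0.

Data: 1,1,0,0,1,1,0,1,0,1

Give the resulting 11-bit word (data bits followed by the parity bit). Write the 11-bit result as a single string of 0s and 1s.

11001101010

XOR of the 10 data bits: 1⊕1⊕0⊕0⊕1⊕1⊕0⊕1⊕0⊕1 = 0
Parity bit = 0 (so all 11 bits XOR to 0).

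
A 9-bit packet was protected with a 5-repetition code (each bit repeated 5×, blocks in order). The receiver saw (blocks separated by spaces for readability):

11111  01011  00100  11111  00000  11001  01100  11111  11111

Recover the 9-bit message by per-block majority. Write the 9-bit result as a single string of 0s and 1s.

Block 1 (11111): 5 ones → 1
Block 2 (01011): 3 ones → 1
Block 3 (00100): 1 one → 0
Block 4 (11111): 5 ones → 1
Block 5 (00000): 0 ones → 0
Block 6 (11001): 3 ones → 1
Block 7 (01100): 2 ones → 0
Block 8 (11111): 5 ones → 1
Block 9 (11111): 5 ones → 1

110101011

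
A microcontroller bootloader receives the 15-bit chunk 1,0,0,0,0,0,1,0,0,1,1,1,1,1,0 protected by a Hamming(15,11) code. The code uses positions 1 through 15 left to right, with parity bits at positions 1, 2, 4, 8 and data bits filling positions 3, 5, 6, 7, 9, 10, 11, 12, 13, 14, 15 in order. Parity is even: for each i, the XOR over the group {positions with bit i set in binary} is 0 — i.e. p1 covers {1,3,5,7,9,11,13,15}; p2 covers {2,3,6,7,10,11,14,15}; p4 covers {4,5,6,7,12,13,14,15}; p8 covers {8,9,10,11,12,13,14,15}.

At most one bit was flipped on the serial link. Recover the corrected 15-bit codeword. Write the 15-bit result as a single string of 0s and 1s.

100000110111110

s1 (pos 1,3,5,7,9,11,13,15): 1⊕0⊕0⊕1⊕0⊕1⊕1⊕0 = 0
s2 (pos 2,3,6,7,10,11,14,15): 0⊕0⊕0⊕1⊕1⊕1⊕1⊕0 = 0
s4 (pos 4,5,6,7,12,13,14,15): 0⊕0⊕0⊕1⊕1⊕1⊕1⊕0 = 0
s8 (pos 8,9,10,11,12,13,14,15): 0⊕0⊕1⊕1⊕1⊕1⊕1⊕0 = 1
Syndrome s8…s1 = 1000 → error at position 8.
Flip position 8: 100000100111110 → 100000110111110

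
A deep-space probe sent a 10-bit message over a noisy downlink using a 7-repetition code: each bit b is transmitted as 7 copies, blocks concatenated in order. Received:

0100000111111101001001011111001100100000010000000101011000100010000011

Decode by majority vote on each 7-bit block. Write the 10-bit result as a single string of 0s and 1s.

Block 1 (0100000): 1 one → 0
Block 2 (1111111): 7 ones → 1
Block 3 (0100100): 2 ones → 0
Block 4 (1011111): 6 ones → 1
Block 5 (0011001): 3 ones → 0
Block 6 (0000001): 1 one → 0
Block 7 (0000000): 0 ones → 0
Block 8 (1010110): 4 ones → 1
Block 9 (0010001): 2 ones → 0
Block 10 (0000011): 2 ones → 0

0101000100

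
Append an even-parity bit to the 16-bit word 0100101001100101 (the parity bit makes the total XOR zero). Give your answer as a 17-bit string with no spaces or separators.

XOR of the 16 data bits: 0⊕1⊕0⊕0⊕1⊕0⊕1⊕0⊕0⊕1⊕1⊕0⊕0⊕1⊕0⊕1 = 1
Parity bit = 1 (so all 17 bits XOR to 0).

01001010011001011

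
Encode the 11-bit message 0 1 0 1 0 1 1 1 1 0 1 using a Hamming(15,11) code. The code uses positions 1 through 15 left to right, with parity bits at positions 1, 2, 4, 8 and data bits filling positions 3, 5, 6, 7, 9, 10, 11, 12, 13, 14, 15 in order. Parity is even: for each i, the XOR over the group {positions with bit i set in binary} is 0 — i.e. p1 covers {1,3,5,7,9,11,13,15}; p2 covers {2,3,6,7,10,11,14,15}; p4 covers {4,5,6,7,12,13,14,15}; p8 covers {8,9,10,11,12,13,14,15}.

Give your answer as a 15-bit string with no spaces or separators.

Place data at non-parity positions: p1 p2 0 p4 1 0 1 p8 0 1 1 1 1 0 1
p1 (pos 1,3,5,7,9,11,13,15): XOR of data positions = 0⊕1⊕1⊕0⊕1⊕1⊕1 = 1
p2 (pos 2,3,6,7,10,11,14,15): XOR of data positions = 0⊕0⊕1⊕1⊕1⊕0⊕1 = 0
p4 (pos 4,5,6,7,12,13,14,15): XOR of data positions = 1⊕0⊕1⊕1⊕1⊕0⊕1 = 1
p8 (pos 8,9,10,11,12,13,14,15): XOR of data positions = 0⊕1⊕1⊕1⊕1⊕0⊕1 = 1
Codeword: 100110110111101

100110110111101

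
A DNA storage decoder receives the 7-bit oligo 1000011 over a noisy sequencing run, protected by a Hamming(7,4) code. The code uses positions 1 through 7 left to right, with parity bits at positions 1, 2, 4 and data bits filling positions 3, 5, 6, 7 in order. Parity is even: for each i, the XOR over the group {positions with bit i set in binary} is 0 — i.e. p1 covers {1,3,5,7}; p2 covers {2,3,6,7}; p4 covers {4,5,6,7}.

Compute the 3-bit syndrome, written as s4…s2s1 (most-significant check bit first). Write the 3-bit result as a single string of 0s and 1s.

s1 (pos 1,3,5,7): 1⊕0⊕0⊕1 = 0
s2 (pos 2,3,6,7): 0⊕0⊕1⊕1 = 0
s4 (pos 4,5,6,7): 0⊕0⊕1⊕1 = 0
Syndrome s4…s1 = 000 → no error.

000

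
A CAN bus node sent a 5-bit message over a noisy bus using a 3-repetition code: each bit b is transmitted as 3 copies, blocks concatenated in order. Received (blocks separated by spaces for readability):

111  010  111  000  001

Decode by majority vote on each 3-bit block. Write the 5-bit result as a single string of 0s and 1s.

Block 1 (111): 3 ones → 1
Block 2 (010): 1 one → 0
Block 3 (111): 3 ones → 1
Block 4 (000): 0 ones → 0
Block 5 (001): 1 one → 0

10100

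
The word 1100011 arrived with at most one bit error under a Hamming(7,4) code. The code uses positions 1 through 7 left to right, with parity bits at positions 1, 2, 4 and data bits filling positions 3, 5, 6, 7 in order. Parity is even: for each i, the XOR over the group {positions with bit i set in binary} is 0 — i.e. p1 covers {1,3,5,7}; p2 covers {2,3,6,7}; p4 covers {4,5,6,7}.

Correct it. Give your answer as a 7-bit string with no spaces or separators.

1000011

s1 (pos 1,3,5,7): 1⊕0⊕0⊕1 = 0
s2 (pos 2,3,6,7): 1⊕0⊕1⊕1 = 1
s4 (pos 4,5,6,7): 0⊕0⊕1⊕1 = 0
Syndrome s4…s1 = 010 → error at position 2.
Flip position 2: 1100011 → 1000011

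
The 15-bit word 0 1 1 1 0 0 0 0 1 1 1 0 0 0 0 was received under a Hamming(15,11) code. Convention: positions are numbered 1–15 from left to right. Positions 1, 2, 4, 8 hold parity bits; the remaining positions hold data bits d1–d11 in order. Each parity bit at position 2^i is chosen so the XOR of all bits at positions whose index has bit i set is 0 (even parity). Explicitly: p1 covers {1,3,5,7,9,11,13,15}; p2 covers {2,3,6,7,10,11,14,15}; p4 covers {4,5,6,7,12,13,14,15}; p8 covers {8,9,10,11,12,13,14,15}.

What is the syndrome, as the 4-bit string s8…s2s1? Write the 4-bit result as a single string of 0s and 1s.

1101

s1 (pos 1,3,5,7,9,11,13,15): 0⊕1⊕0⊕0⊕1⊕1⊕0⊕0 = 1
s2 (pos 2,3,6,7,10,11,14,15): 1⊕1⊕0⊕0⊕1⊕1⊕0⊕0 = 0
s4 (pos 4,5,6,7,12,13,14,15): 1⊕0⊕0⊕0⊕0⊕0⊕0⊕0 = 1
s8 (pos 8,9,10,11,12,13,14,15): 0⊕1⊕1⊕1⊕0⊕0⊕0⊕0 = 1
Syndrome s8…s1 = 1101 → error at position 13.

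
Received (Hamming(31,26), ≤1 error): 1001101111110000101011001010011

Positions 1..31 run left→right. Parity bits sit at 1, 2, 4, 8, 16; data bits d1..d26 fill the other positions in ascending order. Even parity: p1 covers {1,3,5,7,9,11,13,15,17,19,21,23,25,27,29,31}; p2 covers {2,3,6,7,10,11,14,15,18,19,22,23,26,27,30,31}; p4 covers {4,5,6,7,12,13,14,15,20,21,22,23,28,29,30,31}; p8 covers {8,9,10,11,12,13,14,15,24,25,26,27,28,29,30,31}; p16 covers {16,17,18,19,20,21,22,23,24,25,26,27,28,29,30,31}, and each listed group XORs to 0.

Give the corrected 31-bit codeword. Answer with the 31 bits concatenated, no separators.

s1 (pos 1,3,5,7,9,11,13,15,17,19,21,23,25,27,29,31): 1⊕0⊕1⊕1⊕1⊕1⊕0⊕0⊕1⊕1⊕1⊕0⊕1⊕1⊕0⊕1 = 1
s2 (pos 2,3,6,7,10,11,14,15,18,19,22,23,26,27,30,31): 0⊕0⊕0⊕1⊕1⊕1⊕0⊕0⊕0⊕1⊕1⊕0⊕0⊕1⊕1⊕1 = 0
s4 (pos 4,5,6,7,12,13,14,15,20,21,22,23,28,29,30,31): 1⊕1⊕0⊕1⊕1⊕0⊕0⊕0⊕0⊕1⊕1⊕0⊕0⊕0⊕1⊕1 = 0
s8 (pos 8,9,10,11,12,13,14,15,24,25,26,27,28,29,30,31): 1⊕1⊕1⊕1⊕1⊕0⊕0⊕0⊕0⊕1⊕0⊕1⊕0⊕0⊕1⊕1 = 1
s16 (pos 16,17,18,19,20,21,22,23,24,25,26,27,28,29,30,31): 0⊕1⊕0⊕1⊕0⊕1⊕1⊕0⊕0⊕1⊕0⊕1⊕0⊕0⊕1⊕1 = 0
Syndrome s16…s1 = 01001 → error at position 9.
Flip position 9: 1001101111110000101011001010011 → 1001101101110000101011001010011

1001101101110000101011001010011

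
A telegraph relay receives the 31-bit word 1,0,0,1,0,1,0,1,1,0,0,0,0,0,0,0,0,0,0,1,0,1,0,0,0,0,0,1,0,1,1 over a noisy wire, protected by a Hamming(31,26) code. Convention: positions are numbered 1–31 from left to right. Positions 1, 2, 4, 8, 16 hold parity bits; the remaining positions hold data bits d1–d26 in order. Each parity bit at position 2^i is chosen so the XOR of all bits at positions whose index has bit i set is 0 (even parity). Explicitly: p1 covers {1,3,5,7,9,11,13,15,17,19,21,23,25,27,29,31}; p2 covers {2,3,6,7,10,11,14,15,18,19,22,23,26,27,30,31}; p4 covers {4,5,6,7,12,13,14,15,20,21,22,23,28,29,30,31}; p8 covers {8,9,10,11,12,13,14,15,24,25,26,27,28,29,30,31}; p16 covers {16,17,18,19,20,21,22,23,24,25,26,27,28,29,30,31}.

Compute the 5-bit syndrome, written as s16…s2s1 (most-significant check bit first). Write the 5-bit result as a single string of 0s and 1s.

s1 (pos 1,3,5,7,9,11,13,15,17,19,21,23,25,27,29,31): 1⊕0⊕0⊕0⊕1⊕0⊕0⊕0⊕0⊕0⊕0⊕0⊕0⊕0⊕0⊕1 = 1
s2 (pos 2,3,6,7,10,11,14,15,18,19,22,23,26,27,30,31): 0⊕0⊕1⊕0⊕0⊕0⊕0⊕0⊕0⊕0⊕1⊕0⊕0⊕0⊕1⊕1 = 0
s4 (pos 4,5,6,7,12,13,14,15,20,21,22,23,28,29,30,31): 1⊕0⊕1⊕0⊕0⊕0⊕0⊕0⊕1⊕0⊕1⊕0⊕1⊕0⊕1⊕1 = 1
s8 (pos 8,9,10,11,12,13,14,15,24,25,26,27,28,29,30,31): 1⊕1⊕0⊕0⊕0⊕0⊕0⊕0⊕0⊕0⊕0⊕0⊕1⊕0⊕1⊕1 = 1
s16 (pos 16,17,18,19,20,21,22,23,24,25,26,27,28,29,30,31): 0⊕0⊕0⊕0⊕1⊕0⊕1⊕0⊕0⊕0⊕0⊕0⊕1⊕0⊕1⊕1 = 1
Syndrome s16…s1 = 11101 → error at position 29.

11101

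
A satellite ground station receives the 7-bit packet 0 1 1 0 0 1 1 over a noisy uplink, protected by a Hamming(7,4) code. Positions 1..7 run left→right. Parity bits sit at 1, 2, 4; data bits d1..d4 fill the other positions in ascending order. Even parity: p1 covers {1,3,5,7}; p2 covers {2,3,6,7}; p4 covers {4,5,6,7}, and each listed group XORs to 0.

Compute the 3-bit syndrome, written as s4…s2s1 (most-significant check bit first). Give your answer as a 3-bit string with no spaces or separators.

000

s1 (pos 1,3,5,7): 0⊕1⊕0⊕1 = 0
s2 (pos 2,3,6,7): 1⊕1⊕1⊕1 = 0
s4 (pos 4,5,6,7): 0⊕0⊕1⊕1 = 0
Syndrome s4…s1 = 000 → no error.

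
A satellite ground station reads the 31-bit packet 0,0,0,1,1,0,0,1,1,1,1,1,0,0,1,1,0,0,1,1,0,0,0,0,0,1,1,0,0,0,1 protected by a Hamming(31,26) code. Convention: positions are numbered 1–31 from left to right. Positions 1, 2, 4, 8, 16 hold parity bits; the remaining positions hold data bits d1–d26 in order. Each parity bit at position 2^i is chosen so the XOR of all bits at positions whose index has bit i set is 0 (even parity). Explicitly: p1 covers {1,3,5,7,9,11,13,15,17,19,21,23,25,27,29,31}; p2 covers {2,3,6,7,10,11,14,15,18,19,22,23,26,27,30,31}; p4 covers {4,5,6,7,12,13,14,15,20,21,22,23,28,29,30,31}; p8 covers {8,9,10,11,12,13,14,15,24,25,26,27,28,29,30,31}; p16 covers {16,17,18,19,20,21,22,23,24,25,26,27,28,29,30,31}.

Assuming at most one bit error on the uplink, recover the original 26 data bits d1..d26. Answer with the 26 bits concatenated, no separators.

01001101001001100000110001

s1 (pos 1,3,5,7,9,11,13,15,17,19,21,23,25,27,29,31): 0⊕0⊕1⊕0⊕1⊕1⊕0⊕1⊕0⊕1⊕0⊕0⊕0⊕1⊕0⊕1 = 1
s2 (pos 2,3,6,7,10,11,14,15,18,19,22,23,26,27,30,31): 0⊕0⊕0⊕0⊕1⊕1⊕0⊕1⊕0⊕1⊕0⊕0⊕1⊕1⊕0⊕1 = 1
s4 (pos 4,5,6,7,12,13,14,15,20,21,22,23,28,29,30,31): 1⊕1⊕0⊕0⊕1⊕0⊕0⊕1⊕1⊕0⊕0⊕0⊕0⊕0⊕0⊕1 = 0
s8 (pos 8,9,10,11,12,13,14,15,24,25,26,27,28,29,30,31): 1⊕1⊕1⊕1⊕1⊕0⊕0⊕1⊕0⊕0⊕1⊕1⊕0⊕0⊕0⊕1 = 1
s16 (pos 16,17,18,19,20,21,22,23,24,25,26,27,28,29,30,31): 1⊕0⊕0⊕1⊕1⊕0⊕0⊕0⊕0⊕0⊕1⊕1⊕0⊕0⊕0⊕1 = 0
Syndrome s16…s1 = 01011 → error at position 11.
Flip position 11: 0001100111110011001100000110001 → 0001100111010011001100000110001
Read data bits from positions 3,5,6,7,9,10,11,12,13,14,15,17,18,19,20,21,22,23,24,25,26,27,28,29,30,31: 01001101001001100000110001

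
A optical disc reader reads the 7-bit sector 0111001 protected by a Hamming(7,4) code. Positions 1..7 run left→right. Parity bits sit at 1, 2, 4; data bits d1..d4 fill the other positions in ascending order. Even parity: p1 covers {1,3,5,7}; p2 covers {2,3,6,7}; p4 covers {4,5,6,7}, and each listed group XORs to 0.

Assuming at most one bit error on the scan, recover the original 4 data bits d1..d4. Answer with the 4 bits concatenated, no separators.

1001

s1 (pos 1,3,5,7): 0⊕1⊕0⊕1 = 0
s2 (pos 2,3,6,7): 1⊕1⊕0⊕1 = 1
s4 (pos 4,5,6,7): 1⊕0⊕0⊕1 = 0
Syndrome s4…s1 = 010 → error at position 2.
Flip position 2: 0111001 → 0011001
Read data bits from positions 3,5,6,7: 1001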